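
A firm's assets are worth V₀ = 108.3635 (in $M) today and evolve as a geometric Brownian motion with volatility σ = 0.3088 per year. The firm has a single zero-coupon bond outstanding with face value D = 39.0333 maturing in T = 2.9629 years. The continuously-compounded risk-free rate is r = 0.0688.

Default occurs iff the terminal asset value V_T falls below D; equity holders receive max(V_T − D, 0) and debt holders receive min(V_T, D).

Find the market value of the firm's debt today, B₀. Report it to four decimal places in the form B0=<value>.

d₁ = [ln(V₀/D) + (r + σ²/2)T] / (σ√T)
   = [ln(108.3635/39.0333) + (0.0688 + 0.5·0.3088²)·2.9629] / (0.3088·√2.9629)
   = [1.021076 + 0.345115] / 0.531540 = 2.570252
d₂ = d₁ − σ√T = 2.570252 − 0.531540 = 2.038712
N(d₁) = 0.994919,  N(d₂) = 0.979261,  e^(−rT) = 0.815587
E₀ = V₀·N(d₁) − D·e^(−rT)·N(d₂)
   = 108.3635·0.994919 − 39.0333·0.815587·0.979261 = 76.638078
B₀ = V₀ − E₀ = 108.3635 − 76.638078 = 31.725422

B0=31.7254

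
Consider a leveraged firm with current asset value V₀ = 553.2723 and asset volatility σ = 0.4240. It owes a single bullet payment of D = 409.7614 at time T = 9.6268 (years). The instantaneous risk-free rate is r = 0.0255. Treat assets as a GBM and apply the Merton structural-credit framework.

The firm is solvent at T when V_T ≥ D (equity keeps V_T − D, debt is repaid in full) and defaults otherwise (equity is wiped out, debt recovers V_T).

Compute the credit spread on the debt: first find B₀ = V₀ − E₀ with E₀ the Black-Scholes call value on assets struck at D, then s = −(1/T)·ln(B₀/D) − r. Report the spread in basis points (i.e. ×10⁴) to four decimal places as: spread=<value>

d₁ = [ln(V₀/D) + (r + σ²/2)T] / (σ√T)
   = [ln(553.2723/409.7614) + (0.0255 + 0.5·0.4240²)·9.6268] / (0.4240·√9.6268)
   = [0.300275 + 1.110817] / 1.315548 = 1.072627
d₂ = d₁ − σ√T = 1.072627 − 1.315548 = -0.242922
N(d₁) = 0.858281,  N(d₂) = 0.404033,  e^(−rT) = 0.782326
E₀ = V₀·N(d₁) − D·e^(−rT)·N(d₂)
   = 553.2723·0.858281 − 409.7614·0.782326·0.404033 = 345.343227
B₀ = V₀ − E₀ = 553.2723 − 345.343227 = 207.929073
spread = −(1/T)·ln(B₀/D) − r = −(1/9.6268)·ln(207.929073/409.7614) − 0.0255 = 0.04496765
in basis points: 0.04496765 × 10⁴ = 449.6765 bp

spread=449.6765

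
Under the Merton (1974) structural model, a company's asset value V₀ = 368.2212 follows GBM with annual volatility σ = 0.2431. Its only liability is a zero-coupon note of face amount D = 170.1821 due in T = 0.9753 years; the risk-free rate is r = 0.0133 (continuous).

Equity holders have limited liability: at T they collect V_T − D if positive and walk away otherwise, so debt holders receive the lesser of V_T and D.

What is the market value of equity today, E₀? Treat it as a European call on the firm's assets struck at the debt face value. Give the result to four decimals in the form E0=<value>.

E0=200.2409

d₁ = [ln(V₀/D) + (r + σ²/2)T] / (σ√T)
   = [ln(368.2212/170.1821) + (0.0133 + 0.5·0.2431²)·0.9753] / (0.2431·√0.9753)
   = [0.771815 + 0.041790] / 0.240079 = 3.388907
d₂ = d₁ − σ√T = 3.388907 − 0.240079 = 3.148828
N(d₁) = 0.999649,  N(d₂) = 0.999180,  e^(−rT) = 0.987112
E₀ = V₀·N(d₁) − D·e^(−rT)·N(d₂)
   = 368.2212·0.999649 − 170.1821·0.987112·0.999180 = 200.240855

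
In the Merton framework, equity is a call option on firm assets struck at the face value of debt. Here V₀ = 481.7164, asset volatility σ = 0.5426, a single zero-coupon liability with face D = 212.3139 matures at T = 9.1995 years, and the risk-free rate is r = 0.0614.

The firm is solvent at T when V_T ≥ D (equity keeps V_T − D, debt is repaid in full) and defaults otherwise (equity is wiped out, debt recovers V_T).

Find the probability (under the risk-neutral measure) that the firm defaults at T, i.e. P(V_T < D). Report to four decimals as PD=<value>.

d₁ = [ln(V₀/D) + (r + σ²/2)T] / (σ√T)
   = [ln(481.7164/212.3139) + (0.0614 + 0.5·0.5426²)·9.1995] / (0.5426·√9.1995)
   = [0.819290 + 1.919084] / 1.645743 = 1.663914
d₂ = d₁ − σ√T = 1.663914 − 1.645743 = 0.018171
risk-neutral PD = N(−d₂) = N(-0.018171) = 0.492751

PD=0.4928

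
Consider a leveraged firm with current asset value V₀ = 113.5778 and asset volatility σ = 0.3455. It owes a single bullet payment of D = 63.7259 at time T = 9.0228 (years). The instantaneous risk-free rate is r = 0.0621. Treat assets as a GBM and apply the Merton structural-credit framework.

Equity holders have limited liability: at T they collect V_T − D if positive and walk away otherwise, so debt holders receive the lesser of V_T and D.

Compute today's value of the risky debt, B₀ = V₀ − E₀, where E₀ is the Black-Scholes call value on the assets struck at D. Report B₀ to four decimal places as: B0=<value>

d₁ = [ln(V₀/D) + (r + σ²/2)T] / (σ√T)
   = [ln(113.5778/63.7259) + (0.0621 + 0.5·0.3455²)·9.0228] / (0.3455·√9.0228)
   = [0.577897 + 1.098843] / 1.037812 = 1.615649
d₂ = d₁ − σ√T = 1.615649 − 1.037812 = 0.577837
N(d₁) = 0.946915,  N(d₂) = 0.718313,  e^(−rT) = 0.571029
E₀ = V₀·N(d₁) − D·e^(−rT)·N(d₂)
   = 113.5778·0.946915 − 63.7259·0.571029·0.718313 = 81.409596
B₀ = V₀ − E₀ = 113.5778 − 81.409596 = 32.168204

B0=32.1682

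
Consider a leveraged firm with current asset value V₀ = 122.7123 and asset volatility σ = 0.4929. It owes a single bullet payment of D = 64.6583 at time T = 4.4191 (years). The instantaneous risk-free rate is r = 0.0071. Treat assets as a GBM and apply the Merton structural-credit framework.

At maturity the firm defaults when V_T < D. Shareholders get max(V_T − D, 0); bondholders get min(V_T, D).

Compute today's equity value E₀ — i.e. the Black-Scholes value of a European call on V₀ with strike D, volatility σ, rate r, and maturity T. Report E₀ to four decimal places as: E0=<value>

d₁ = [ln(V₀/D) + (r + σ²/2)T] / (σ√T)
   = [ln(122.7123/64.6583) + (0.0071 + 0.5·0.4929²)·4.4191] / (0.4929·√4.4191)
   = [0.640726 + 0.568187] / 1.036157 = 1.166727
d₂ = d₁ − σ√T = 1.166727 − 1.036157 = 0.130570
N(d₁) = 0.878340,  N(d₂) = 0.551942,  e^(−rT) = 0.969111
E₀ = V₀·N(d₁) − D·e^(−rT)·N(d₂)
   = 122.7123·0.878340 − 64.6583·0.969111·0.551942 = 73.197782

E0=73.1978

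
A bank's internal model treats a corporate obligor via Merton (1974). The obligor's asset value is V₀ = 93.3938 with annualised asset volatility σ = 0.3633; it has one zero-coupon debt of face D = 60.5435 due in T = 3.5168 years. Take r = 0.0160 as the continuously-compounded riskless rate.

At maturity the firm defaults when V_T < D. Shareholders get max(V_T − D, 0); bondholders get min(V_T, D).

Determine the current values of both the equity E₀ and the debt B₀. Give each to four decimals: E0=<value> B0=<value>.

E0=42.8321 B0=50.5617

d₁ = [ln(V₀/D) + (r + σ²/2)T] / (σ√T)
   = [ln(93.3938/60.5435) + (0.0160 + 0.5·0.3633²)·3.5168] / (0.3633·√3.5168)
   = [0.433463 + 0.288355] / 0.681301 = 1.059469
d₂ = d₁ − σ√T = 1.059469 − 0.681301 = 0.378167
N(d₁) = 0.855307,  N(d₂) = 0.647347,  e^(−rT) = 0.945285
E₀ = V₀·N(d₁) − D·e^(−rT)·N(d₂)
   = 93.3938·0.855307 − 60.5435·0.945285·0.647347 = 42.832133
B₀ = V₀ − E₀ = 93.3938 − 42.832133 = 50.561667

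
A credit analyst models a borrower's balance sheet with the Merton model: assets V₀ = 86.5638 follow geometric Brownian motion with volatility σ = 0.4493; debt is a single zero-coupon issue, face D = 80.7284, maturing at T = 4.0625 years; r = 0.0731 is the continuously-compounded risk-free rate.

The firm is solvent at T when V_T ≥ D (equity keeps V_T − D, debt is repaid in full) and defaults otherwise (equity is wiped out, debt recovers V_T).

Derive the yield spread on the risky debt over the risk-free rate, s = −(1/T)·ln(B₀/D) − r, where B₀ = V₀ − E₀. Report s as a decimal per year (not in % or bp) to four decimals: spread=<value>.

spread=0.0666

d₁ = [ln(V₀/D) + (r + σ²/2)T] / (σ√T)
   = [ln(86.5638/80.7284) + (0.0731 + 0.5·0.4493²)·4.0625] / (0.4493·√4.0625)
   = [0.069791 + 0.707018] / 0.905593 = 0.857791
d₂ = d₁ − σ√T = 0.857791 − 0.905593 = -0.047802
N(d₁) = 0.804496,  N(d₂) = 0.480937,  e^(−rT) = 0.743067
E₀ = V₀·N(d₁) − D·e^(−rT)·N(d₂)
   = 86.5638·0.804496 − 80.7284·0.743067·0.480937 = 40.790448
B₀ = V₀ − E₀ = 86.5638 − 40.790448 = 45.773352
spread = −(1/T)·ln(B₀/D) − r = −(1/4.0625)·ln(45.773352/80.7284) − 0.0731 = 0.06656482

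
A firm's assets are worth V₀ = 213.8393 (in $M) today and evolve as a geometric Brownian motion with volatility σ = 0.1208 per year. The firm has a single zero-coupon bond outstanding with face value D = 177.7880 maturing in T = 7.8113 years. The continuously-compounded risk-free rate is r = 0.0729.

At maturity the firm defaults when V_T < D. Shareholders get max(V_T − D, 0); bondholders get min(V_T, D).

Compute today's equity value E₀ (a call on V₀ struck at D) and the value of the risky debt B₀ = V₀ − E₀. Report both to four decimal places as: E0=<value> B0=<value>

d₁ = [ln(V₀/D) + (r + σ²/2)T] / (σ√T)
   = [ln(213.8393/177.7880) + (0.0729 + 0.5·0.1208²)·7.8113] / (0.1208·√7.8113)
   = [0.184633 + 0.626438] / 0.337620 = 2.402315
d₂ = d₁ − σ√T = 2.402315 − 0.337620 = 2.064695
N(d₁) = 0.991854,  N(d₂) = 0.980524,  e^(−rT) = 0.565840
E₀ = V₀·N(d₁) − D·e^(−rT)·N(d₂)
   = 213.8393·0.991854 − 177.7880·0.565840·0.980524 = 113.457095
B₀ = V₀ − E₀ = 213.8393 − 113.457095 = 100.382205

E0=113.4571 B0=100.3822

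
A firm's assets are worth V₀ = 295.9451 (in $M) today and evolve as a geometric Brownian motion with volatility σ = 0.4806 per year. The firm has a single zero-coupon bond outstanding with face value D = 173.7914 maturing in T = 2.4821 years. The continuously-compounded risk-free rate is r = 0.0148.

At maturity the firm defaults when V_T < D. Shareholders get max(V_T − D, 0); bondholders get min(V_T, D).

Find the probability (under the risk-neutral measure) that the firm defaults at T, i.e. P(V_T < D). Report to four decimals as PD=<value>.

PD=0.3546

d₁ = [ln(V₀/D) + (r + σ²/2)T] / (σ√T)
   = [ln(295.9451/173.7914) + (0.0148 + 0.5·0.4806²)·2.4821] / (0.4806·√2.4821)
   = [0.532318 + 0.323388] / 0.757170 = 1.130138
d₂ = d₁ − σ√T = 1.130138 − 0.757170 = 0.372968
risk-neutral PD = N(−d₂) = N(-0.372968) = 0.354586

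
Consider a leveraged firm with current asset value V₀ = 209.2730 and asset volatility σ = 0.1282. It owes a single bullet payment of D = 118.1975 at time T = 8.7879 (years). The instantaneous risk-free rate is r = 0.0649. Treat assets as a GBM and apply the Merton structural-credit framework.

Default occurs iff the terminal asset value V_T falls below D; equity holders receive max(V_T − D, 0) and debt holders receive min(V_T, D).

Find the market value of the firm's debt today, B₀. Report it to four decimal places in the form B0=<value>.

B0=66.8046

d₁ = [ln(V₀/D) + (r + σ²/2)T] / (σ√T)
   = [ln(209.2730/118.1975) + (0.0649 + 0.5·0.1282²)·8.7879] / (0.1282·√8.7879)
   = [0.571283 + 0.642550] / 0.380041 = 3.193952
d₂ = d₁ − σ√T = 3.193952 − 0.380041 = 2.813911
N(d₁) = 0.999298,  N(d₂) = 0.997553,  e^(−rT) = 0.565336
E₀ = V₀·N(d₁) − D·e^(−rT)·N(d₂)
   = 209.2730·0.999298 − 118.1975·0.565336·0.997553 = 142.468351
B₀ = V₀ − E₀ = 209.2730 − 142.468351 = 66.804649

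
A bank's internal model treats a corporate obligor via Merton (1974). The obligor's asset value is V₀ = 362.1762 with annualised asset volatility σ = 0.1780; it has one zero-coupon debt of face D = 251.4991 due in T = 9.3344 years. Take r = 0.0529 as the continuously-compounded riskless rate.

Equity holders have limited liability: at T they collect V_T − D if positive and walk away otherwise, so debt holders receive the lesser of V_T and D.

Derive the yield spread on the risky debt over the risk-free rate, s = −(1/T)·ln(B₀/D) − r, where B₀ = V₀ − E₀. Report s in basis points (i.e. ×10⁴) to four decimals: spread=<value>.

spread=21.5024

d₁ = [ln(V₀/D) + (r + σ²/2)T] / (σ√T)
   = [ln(362.1762/251.4991) + (0.0529 + 0.5·0.1780²)·9.3344] / (0.1780·√9.3344)
   = [0.364691 + 0.641665] / 0.543830 = 1.850499
d₂ = d₁ − σ√T = 1.850499 − 0.543830 = 1.306669
N(d₁) = 0.967879,  N(d₂) = 0.904337,  e^(−rT) = 0.610309
E₀ = V₀·N(d₁) − D·e^(−rT)·N(d₂)
   = 362.1762·0.967879 − 251.4991·0.610309·0.904337 = 211.734074
B₀ = V₀ − E₀ = 362.1762 − 211.734074 = 150.442126
spread = −(1/T)·ln(B₀/D) − r = −(1/9.3344)·ln(150.442126/251.4991) − 0.0529 = 0.00215024
in basis points: 0.00215024 × 10⁴ = 21.5024 bp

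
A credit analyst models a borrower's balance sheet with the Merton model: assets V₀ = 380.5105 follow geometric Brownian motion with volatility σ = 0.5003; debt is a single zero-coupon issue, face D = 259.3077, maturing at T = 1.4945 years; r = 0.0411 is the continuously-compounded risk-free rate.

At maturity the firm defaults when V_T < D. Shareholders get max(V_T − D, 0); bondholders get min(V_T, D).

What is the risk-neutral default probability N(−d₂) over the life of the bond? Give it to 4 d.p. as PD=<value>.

PD=0.3366

d₁ = [ln(V₀/D) + (r + σ²/2)T] / (σ√T)
   = [ln(380.5105/259.3077) + (0.0411 + 0.5·0.5003²)·1.4945] / (0.5003·√1.4945)
   = [0.383498 + 0.248461] / 0.611615 = 1.033262
d₂ = d₁ − σ√T = 1.033262 − 0.611615 = 0.421647
risk-neutral PD = N(−d₂) = N(-0.421647) = 0.336641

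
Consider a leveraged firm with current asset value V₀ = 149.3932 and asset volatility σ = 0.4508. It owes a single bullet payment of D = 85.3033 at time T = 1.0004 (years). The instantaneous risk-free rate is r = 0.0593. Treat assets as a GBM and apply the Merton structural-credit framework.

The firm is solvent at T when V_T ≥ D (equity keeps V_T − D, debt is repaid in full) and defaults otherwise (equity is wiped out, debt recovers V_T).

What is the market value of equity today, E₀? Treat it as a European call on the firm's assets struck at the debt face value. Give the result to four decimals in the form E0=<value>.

E0=70.8859

d₁ = [ln(V₀/D) + (r + σ²/2)T] / (σ√T)
   = [ln(149.3932/85.3033) + (0.0593 + 0.5·0.4508²)·1.0004] / (0.4508·√1.0004)
   = [0.560369 + 0.160975] / 0.450890 = 1.599820
d₂ = d₁ − σ√T = 1.599820 − 0.450890 = 1.148930
N(d₁) = 0.945181,  N(d₂) = 0.874708,  e^(−rT) = 0.942402
E₀ = V₀·N(d₁) − D·e^(−rT)·N(d₂)
   = 149.3932·0.945181 − 85.3033·0.942402·0.874708 = 70.885862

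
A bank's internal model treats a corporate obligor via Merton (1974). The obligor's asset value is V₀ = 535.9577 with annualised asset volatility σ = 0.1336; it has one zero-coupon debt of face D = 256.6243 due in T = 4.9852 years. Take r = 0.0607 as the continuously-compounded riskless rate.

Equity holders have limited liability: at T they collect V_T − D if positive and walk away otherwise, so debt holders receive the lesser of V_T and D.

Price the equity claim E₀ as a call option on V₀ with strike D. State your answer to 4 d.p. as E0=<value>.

E0=346.3456

d₁ = [ln(V₀/D) + (r + σ²/2)T] / (σ√T)
   = [ln(535.9577/256.6243) + (0.0607 + 0.5·0.1336²)·4.9852] / (0.1336·√4.9852)
   = [0.736442 + 0.347092] / 0.298296 = 3.632410
d₂ = d₁ − σ√T = 3.632410 − 0.298296 = 3.334113
N(d₁) = 0.999860,  N(d₂) = 0.999572,  e^(−rT) = 0.738893
E₀ = V₀·N(d₁) − D·e^(−rT)·N(d₂)
   = 535.9577·0.999860 − 256.6243·0.738893·0.999572 = 346.345588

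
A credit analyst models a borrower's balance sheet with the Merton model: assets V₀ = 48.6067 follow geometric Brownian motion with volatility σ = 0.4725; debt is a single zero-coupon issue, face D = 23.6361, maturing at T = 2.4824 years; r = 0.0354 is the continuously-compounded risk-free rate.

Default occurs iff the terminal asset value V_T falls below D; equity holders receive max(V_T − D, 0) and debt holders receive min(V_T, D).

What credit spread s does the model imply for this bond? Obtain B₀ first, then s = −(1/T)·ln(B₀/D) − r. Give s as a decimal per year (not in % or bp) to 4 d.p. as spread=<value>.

d₁ = [ln(V₀/D) + (r + σ²/2)T] / (σ√T)
   = [ln(48.6067/23.6361) + (0.0354 + 0.5·0.4725²)·2.4824] / (0.4725·√2.4824)
   = [0.720986 + 0.364983] / 0.744454 = 1.458746
d₂ = d₁ − σ√T = 1.458746 − 0.744454 = 0.714292
N(d₁) = 0.927682,  N(d₂) = 0.762477,  e^(−rT) = 0.915874
E₀ = V₀·N(d₁) − D·e^(−rT)·N(d₂)
   = 48.6067·0.927682 − 23.6361·0.915874·0.762477 = 28.585732
B₀ = V₀ − E₀ = 48.6067 − 28.585732 = 20.020968
spread = −(1/T)·ln(B₀/D) − r = −(1/2.4824)·ln(20.020968/23.6361) − 0.0354 = 0.03146878

spread=0.0315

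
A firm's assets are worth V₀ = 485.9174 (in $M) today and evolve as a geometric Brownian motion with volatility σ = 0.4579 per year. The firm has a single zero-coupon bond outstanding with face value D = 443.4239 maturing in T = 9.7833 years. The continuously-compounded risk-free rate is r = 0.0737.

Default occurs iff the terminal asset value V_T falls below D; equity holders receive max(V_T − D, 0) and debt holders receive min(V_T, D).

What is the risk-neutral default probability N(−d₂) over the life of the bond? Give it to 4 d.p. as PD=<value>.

PD=0.5591

d₁ = [ln(V₀/D) + (r + σ²/2)T] / (σ√T)
   = [ln(485.9174/443.4239) + (0.0737 + 0.5·0.4579²)·9.7833] / (0.4579·√9.7833)
   = [0.091512 + 1.746673] / 1.432232 = 1.283441
d₂ = d₁ − σ√T = 1.283441 − 1.432232 = -0.148790
risk-neutral PD = N(−d₂) = N(0.148790) = 0.559140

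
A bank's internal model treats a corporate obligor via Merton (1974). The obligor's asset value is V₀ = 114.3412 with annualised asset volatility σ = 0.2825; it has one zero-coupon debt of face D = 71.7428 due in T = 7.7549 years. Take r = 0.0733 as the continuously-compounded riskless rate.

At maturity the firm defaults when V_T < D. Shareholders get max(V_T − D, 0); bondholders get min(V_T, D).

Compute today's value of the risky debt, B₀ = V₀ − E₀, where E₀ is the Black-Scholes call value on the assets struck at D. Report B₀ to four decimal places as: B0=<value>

B0=38.3949

d₁ = [ln(V₀/D) + (r + σ²/2)T] / (σ√T)
   = [ln(114.3412/71.7428) + (0.0733 + 0.5·0.2825²)·7.7549] / (0.2825·√7.7549)
   = [0.466099 + 0.877879] / 0.786695 = 1.708385
d₂ = d₁ − σ√T = 1.708385 − 0.786695 = 0.921690
N(d₁) = 0.956218,  N(d₂) = 0.821655,  e^(−rT) = 0.566412
E₀ = V₀·N(d₁) − D·e^(−rT)·N(d₂)
   = 114.3412·0.956218 − 71.7428·0.566412·0.821655 = 75.946332
B₀ = V₀ − E₀ = 114.3412 − 75.946332 = 38.394868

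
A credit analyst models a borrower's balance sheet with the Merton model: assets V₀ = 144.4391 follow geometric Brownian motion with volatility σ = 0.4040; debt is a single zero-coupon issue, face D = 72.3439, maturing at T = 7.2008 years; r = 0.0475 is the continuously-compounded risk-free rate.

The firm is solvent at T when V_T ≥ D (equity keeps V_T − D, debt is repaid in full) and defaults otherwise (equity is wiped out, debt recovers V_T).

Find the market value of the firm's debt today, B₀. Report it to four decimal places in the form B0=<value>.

d₁ = [ln(V₀/D) + (r + σ²/2)T] / (σ√T)
   = [ln(144.4391/72.3439) + (0.0475 + 0.5·0.4040²)·7.2008] / (0.4040·√7.2008)
   = [0.691427 + 0.929681] / 1.084106 = 1.495341
d₂ = d₁ − σ√T = 1.495341 − 1.084106 = 0.411235
N(d₁) = 0.932587,  N(d₂) = 0.659550,  e^(−rT) = 0.710321
E₀ = V₀·N(d₁) − D·e^(−rT)·N(d₂)
   = 144.4391·0.932587 − 72.3439·0.710321·0.659550 = 100.809507
B₀ = V₀ − E₀ = 144.4391 − 100.809507 = 43.629593

B0=43.6296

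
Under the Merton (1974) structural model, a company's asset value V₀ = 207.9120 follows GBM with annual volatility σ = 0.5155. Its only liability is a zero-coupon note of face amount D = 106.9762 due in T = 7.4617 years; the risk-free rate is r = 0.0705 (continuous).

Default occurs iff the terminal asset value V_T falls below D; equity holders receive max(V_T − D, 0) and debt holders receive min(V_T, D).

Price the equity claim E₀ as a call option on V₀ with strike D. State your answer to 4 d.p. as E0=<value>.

E0=160.1451

d₁ = [ln(V₀/D) + (r + σ²/2)T] / (σ√T)
   = [ln(207.9120/106.9762) + (0.0705 + 0.5·0.5155²)·7.4617] / (0.5155·√7.4617)
   = [0.664509 + 1.517487] / 1.408146 = 1.549552
d₂ = d₁ − σ√T = 1.549552 − 1.408146 = 0.141407
N(d₁) = 0.939376,  N(d₂) = 0.556226,  e^(−rT) = 0.590935
E₀ = V₀·N(d₁) − D·e^(−rT)·N(d₂)
   = 207.9120·0.939376 − 106.9762·0.590935·0.556226 = 160.145108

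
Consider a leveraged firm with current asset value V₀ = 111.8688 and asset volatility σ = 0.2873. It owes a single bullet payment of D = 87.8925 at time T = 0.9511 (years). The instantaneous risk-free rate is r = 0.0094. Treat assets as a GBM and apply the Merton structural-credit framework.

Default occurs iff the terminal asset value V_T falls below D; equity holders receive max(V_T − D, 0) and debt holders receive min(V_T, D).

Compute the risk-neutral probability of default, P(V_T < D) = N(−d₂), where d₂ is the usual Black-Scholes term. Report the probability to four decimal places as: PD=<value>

PD=0.2258

d₁ = [ln(V₀/D) + (r + σ²/2)T] / (σ√T)
   = [ln(111.8688/87.8925) + (0.0094 + 0.5·0.2873²)·0.9511] / (0.2873·√0.9511)
   = [0.241212 + 0.048193] / 0.280187 = 1.032898
d₂ = d₁ − σ√T = 1.032898 − 0.280187 = 0.752711
risk-neutral PD = N(−d₂) = N(-0.752711) = 0.225812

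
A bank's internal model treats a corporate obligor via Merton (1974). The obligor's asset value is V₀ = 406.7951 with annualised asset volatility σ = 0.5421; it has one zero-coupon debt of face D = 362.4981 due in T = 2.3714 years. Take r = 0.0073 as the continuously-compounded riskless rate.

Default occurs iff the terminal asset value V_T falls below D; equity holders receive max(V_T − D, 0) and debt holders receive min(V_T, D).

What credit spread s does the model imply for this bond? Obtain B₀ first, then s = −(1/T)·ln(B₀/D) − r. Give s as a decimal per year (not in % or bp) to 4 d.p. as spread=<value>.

spread=0.1384

d₁ = [ln(V₀/D) + (r + σ²/2)T] / (σ√T)
   = [ln(406.7951/362.4981) + (0.0073 + 0.5·0.5421²)·2.3714] / (0.5421·√2.3714)
   = [0.115290 + 0.365756] / 0.834799 = 0.576242
d₂ = d₁ − σ√T = 0.576242 − 0.834799 = -0.258557
N(d₁) = 0.717774,  N(d₂) = 0.397989,  e^(−rT) = 0.982838
E₀ = V₀·N(d₁) − D·e^(−rT)·N(d₂)
   = 406.7951·0.717774 − 362.4981·0.982838·0.397989 = 150.192907
B₀ = V₀ − E₀ = 406.7951 − 150.192907 = 256.602193
spread = −(1/T)·ln(B₀/D) − r = −(1/2.3714)·ln(256.602193/362.4981) − 0.0073 = 0.13839125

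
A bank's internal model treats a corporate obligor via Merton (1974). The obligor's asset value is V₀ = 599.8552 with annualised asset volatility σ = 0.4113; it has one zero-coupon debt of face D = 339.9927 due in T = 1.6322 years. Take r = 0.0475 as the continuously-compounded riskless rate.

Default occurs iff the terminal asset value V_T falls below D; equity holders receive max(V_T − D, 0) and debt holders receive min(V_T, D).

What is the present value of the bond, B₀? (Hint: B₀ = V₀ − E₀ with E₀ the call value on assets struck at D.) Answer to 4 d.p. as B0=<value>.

B0=302.8210

d₁ = [ln(V₀/D) + (r + σ²/2)T] / (σ√T)
   = [ln(599.8552/339.9927) + (0.0475 + 0.5·0.4113²)·1.6322] / (0.4113·√1.6322)
   = [0.567764 + 0.215587] / 0.525467 = 1.490772
d₂ = d₁ − σ√T = 1.490772 − 0.525467 = 0.965305
N(d₁) = 0.931989,  N(d₂) = 0.832804,  e^(−rT) = 0.925400
E₀ = V₀·N(d₁) − D·e^(−rT)·N(d₂)
   = 599.8552·0.931989 − 339.9927·0.925400·0.832804 = 297.034229
B₀ = V₀ − E₀ = 599.8552 − 297.034229 = 302.820971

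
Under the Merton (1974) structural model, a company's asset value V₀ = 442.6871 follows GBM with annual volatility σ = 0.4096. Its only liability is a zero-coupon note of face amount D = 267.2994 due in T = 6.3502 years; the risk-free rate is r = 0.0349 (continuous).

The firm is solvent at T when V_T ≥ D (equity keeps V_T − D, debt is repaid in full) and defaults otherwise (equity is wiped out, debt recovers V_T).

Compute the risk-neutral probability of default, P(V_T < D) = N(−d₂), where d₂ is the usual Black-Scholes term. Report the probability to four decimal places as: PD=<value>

PD=0.4257

d₁ = [ln(V₀/D) + (r + σ²/2)T] / (σ√T)
   = [ln(442.6871/267.2994) + (0.0349 + 0.5·0.4096²)·6.3502] / (0.4096·√6.3502)
   = [0.504494 + 0.754315] / 1.032176 = 1.219569
d₂ = d₁ − σ√T = 1.219569 − 1.032176 = 0.187393
risk-neutral PD = N(−d₂) = N(-0.187393) = 0.425676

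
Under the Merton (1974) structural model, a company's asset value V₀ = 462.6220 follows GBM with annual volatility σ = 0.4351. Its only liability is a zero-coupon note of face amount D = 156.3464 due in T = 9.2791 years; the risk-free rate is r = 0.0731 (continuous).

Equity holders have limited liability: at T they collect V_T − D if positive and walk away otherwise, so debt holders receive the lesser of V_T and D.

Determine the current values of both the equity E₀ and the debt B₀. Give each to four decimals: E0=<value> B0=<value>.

d₁ = [ln(V₀/D) + (r + σ²/2)T] / (σ√T)
   = [ln(462.6220/156.3464) + (0.0731 + 0.5·0.4351²)·9.2791] / (0.4351·√9.2791)
   = [1.084836 + 1.556625] / 1.325385 = 1.992977
d₂ = d₁ − σ√T = 1.992977 − 1.325385 = 0.667592
N(d₁) = 0.976868,  N(d₂) = 0.747803,  e^(−rT) = 0.507478
E₀ = V₀·N(d₁) − D·e^(−rT)·N(d₂)
   = 462.6220·0.976868 − 156.3464·0.507478·0.747803 = 392.588199
B₀ = V₀ − E₀ = 462.6220 − 392.588199 = 70.033801

E0=392.5882 B0=70.0338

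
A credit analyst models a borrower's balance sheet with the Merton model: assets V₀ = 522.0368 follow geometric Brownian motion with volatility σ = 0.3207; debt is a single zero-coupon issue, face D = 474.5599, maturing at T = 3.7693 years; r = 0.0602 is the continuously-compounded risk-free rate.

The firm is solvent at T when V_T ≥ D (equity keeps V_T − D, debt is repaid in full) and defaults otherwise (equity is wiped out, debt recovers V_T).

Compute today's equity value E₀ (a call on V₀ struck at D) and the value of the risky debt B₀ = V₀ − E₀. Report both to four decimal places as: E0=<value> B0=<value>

d₁ = [ln(V₀/D) + (r + σ²/2)T] / (σ√T)
   = [ln(522.0368/474.5599) + (0.0602 + 0.5·0.3207²)·3.7693] / (0.3207·√3.7693)
   = [0.095350 + 0.420745] / 0.622629 = 0.828897
d₂ = d₁ − σ√T = 0.828897 − 0.622629 = 0.206268
N(d₁) = 0.796419,  N(d₂) = 0.581709,  e^(−rT) = 0.796991
E₀ = V₀·N(d₁) − D·e^(−rT)·N(d₂)
   = 522.0368·0.796419 − 474.5599·0.796991·0.581709 = 195.745790
B₀ = V₀ − E₀ = 522.0368 − 195.745790 = 326.291010

E0=195.7458 B0=326.2910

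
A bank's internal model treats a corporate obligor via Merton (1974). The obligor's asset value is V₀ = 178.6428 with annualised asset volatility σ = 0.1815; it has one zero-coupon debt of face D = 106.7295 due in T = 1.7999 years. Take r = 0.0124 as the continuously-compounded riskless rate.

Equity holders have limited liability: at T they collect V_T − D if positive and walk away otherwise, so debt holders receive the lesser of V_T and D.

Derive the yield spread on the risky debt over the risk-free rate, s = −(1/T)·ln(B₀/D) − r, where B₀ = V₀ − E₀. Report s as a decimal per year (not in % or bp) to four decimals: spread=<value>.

spread=0.0008

d₁ = [ln(V₀/D) + (r + σ²/2)T] / (σ√T)
   = [ln(178.6428/106.7295) + (0.0124 + 0.5·0.1815²)·1.7999] / (0.1815·√1.7999)
   = [0.515091 + 0.051965] / 0.243501 = 2.328761
d₂ = d₁ − σ√T = 2.328761 − 0.243501 = 2.085260
N(d₁) = 0.990064,  N(d₂) = 0.981477,  e^(−rT) = 0.977928
E₀ = V₀·N(d₁) − D·e^(−rT)·N(d₂)
   = 178.6428·0.990064 − 106.7295·0.977928·0.981477 = 74.427315
B₀ = V₀ − E₀ = 178.6428 − 74.427315 = 104.215485
spread = −(1/T)·ln(B₀/D) − r = −(1/1.7999)·ln(104.215485/106.7295) − 0.0124 = 0.00084344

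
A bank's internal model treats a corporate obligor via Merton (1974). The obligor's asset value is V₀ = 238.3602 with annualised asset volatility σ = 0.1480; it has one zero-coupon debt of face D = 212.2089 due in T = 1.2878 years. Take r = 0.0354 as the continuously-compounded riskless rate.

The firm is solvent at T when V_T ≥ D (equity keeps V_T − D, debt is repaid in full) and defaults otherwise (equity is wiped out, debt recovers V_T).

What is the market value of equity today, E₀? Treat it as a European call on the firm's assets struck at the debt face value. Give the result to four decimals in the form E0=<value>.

E0=38.8978

d₁ = [ln(V₀/D) + (r + σ²/2)T] / (σ√T)
   = [ln(238.3602/212.2089) + (0.0354 + 0.5·0.1480²)·1.2878] / (0.1480·√1.2878)
   = [0.116212 + 0.059692] / 0.167952 = 1.047345
d₂ = d₁ − σ√T = 1.047345 − 0.167952 = 0.879392
N(d₁) = 0.852530,  N(d₂) = 0.810406,  e^(−rT) = 0.955435
E₀ = V₀·N(d₁) − D·e^(−rT)·N(d₂)
   = 238.3602·0.852530 − 212.2089·0.955435·0.810406 = 38.897848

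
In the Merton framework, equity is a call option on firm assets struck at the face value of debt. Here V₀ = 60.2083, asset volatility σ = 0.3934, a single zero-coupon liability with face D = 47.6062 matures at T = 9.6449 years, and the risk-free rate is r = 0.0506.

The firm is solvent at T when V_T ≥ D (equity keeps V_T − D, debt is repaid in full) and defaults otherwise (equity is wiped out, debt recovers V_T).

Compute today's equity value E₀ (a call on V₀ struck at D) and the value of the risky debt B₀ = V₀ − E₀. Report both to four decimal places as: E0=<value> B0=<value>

d₁ = [ln(V₀/D) + (r + σ²/2)T] / (σ√T)
   = [ln(60.2083/47.6062) + (0.0506 + 0.5·0.3934²)·9.6449] / (0.3934·√9.6449)
   = [0.234847 + 1.234371] / 1.221752 = 1.202550
d₂ = d₁ − σ√T = 1.202550 − 1.221752 = -0.019202
N(d₁) = 0.885425,  N(d₂) = 0.492340,  e^(−rT) = 0.613833
E₀ = V₀·N(d₁) − D·e^(−rT)·N(d₂)
   = 60.2083·0.885425 − 47.6062·0.613833·0.492340 = 38.922633
B₀ = V₀ − E₀ = 60.2083 − 38.922633 = 21.285667

E0=38.9226 B0=21.2857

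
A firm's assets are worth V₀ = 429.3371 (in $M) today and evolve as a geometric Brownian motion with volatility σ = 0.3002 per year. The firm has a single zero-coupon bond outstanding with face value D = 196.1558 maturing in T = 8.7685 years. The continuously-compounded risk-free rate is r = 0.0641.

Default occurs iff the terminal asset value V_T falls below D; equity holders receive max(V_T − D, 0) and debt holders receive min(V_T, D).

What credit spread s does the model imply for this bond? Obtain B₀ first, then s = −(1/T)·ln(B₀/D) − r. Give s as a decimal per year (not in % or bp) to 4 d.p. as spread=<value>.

spread=0.0054

d₁ = [ln(V₀/D) + (r + σ²/2)T] / (σ√T)
   = [ln(429.3371/196.1558) + (0.0641 + 0.5·0.3002²)·8.7685] / (0.3002·√8.7685)
   = [0.783333 + 0.957170] / 0.888942 = 1.957949
d₂ = d₁ − σ√T = 1.957949 − 0.888942 = 1.069007
N(d₁) = 0.974882,  N(d₂) = 0.857467,  e^(−rT) = 0.570033
E₀ = V₀·N(d₁) − D·e^(−rT)·N(d₂)
   = 429.3371·0.974882 − 196.1558·0.570033·0.857467 = 322.675107
B₀ = V₀ − E₀ = 429.3371 − 322.675107 = 106.661993
spread = −(1/T)·ln(B₀/D) − r = −(1/8.7685)·ln(106.661993/196.1558) − 0.0641 = 0.00538102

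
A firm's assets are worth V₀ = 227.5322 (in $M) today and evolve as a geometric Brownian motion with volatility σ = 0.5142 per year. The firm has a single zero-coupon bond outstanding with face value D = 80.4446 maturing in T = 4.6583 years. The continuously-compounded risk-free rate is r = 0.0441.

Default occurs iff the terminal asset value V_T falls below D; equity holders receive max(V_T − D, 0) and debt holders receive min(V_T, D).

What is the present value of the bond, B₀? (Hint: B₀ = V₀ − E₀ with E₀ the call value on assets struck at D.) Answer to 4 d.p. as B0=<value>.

d₁ = [ln(V₀/D) + (r + σ²/2)T] / (σ√T)
   = [ln(227.5322/80.4446) + (0.0441 + 0.5·0.5142²)·4.6583] / (0.5142·√4.6583)
   = [1.039723 + 0.821262] / 1.109803 = 1.676861
d₂ = d₁ − σ√T = 1.676861 − 1.109803 = 0.567058
N(d₁) = 0.953215,  N(d₂) = 0.714663,  e^(−rT) = 0.814296
E₀ = V₀·N(d₁) − D·e^(−rT)·N(d₂)
   = 227.5322·0.953215 − 80.4446·0.814296·0.714663 = 170.072638
B₀ = V₀ − E₀ = 227.5322 − 170.072638 = 57.459562

B0=57.4596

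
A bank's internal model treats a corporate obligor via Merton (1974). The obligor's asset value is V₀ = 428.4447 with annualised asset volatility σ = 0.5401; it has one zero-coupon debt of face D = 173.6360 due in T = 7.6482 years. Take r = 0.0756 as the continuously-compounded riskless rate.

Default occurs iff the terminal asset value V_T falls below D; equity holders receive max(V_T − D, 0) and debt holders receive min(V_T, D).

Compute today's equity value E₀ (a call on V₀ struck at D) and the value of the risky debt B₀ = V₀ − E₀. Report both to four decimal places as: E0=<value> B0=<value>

d₁ = [ln(V₀/D) + (r + σ²/2)T] / (σ√T)
   = [ln(428.4447/173.6360) + (0.0756 + 0.5·0.5401²)·7.6482] / (0.5401·√7.6482)
   = [0.903201 + 1.693725] / 1.493667 = 1.738624
d₂ = d₁ − σ√T = 1.738624 − 1.493667 = 0.244957
N(d₁) = 0.958950,  N(d₂) = 0.596755,  e^(−rT) = 0.560905
E₀ = V₀·N(d₁) − D·e^(−rT)·N(d₂)
   = 428.4447·0.958950 − 173.6360·0.560905·0.596755 = 352.736907
B₀ = V₀ − E₀ = 428.4447 − 352.736907 = 75.707793

E0=352.7369 B0=75.7078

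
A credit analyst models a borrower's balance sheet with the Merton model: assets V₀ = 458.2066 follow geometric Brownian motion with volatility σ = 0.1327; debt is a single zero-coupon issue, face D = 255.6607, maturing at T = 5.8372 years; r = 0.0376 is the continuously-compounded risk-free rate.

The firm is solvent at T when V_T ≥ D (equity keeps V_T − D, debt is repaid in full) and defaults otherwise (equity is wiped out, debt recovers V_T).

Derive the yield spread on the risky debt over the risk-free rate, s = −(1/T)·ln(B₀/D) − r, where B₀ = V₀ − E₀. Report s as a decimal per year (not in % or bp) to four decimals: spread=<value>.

spread=0.0002

d₁ = [ln(V₀/D) + (r + σ²/2)T] / (σ√T)
   = [ln(458.2066/255.6607) + (0.0376 + 0.5·0.1327²)·5.8372] / (0.1327·√5.8372)
   = [0.583469 + 0.270873] / 0.320607 = 2.664763
d₂ = d₁ − σ√T = 2.664763 − 0.320607 = 2.344156
N(d₁) = 0.996148,  N(d₂) = 0.990465,  e^(−rT) = 0.802937
E₀ = V₀·N(d₁) − D·e^(−rT)·N(d₂)
   = 458.2066·0.996148 − 255.6607·0.802937·0.990465 = 253.119391
B₀ = V₀ − E₀ = 458.2066 − 253.119391 = 205.087209
spread = −(1/T)·ln(B₀/D) − r = −(1/5.8372)·ln(205.087209/255.6607) − 0.0376 = 0.00016055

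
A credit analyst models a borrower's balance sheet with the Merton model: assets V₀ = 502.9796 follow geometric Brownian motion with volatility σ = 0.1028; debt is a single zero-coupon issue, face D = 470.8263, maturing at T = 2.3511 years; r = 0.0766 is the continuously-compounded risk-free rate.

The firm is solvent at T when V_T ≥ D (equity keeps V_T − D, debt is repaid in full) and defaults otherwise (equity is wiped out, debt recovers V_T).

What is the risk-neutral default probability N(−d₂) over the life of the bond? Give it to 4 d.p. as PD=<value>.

d₁ = [ln(V₀/D) + (r + σ²/2)T] / (σ√T)
   = [ln(502.9796/470.8263) + (0.0766 + 0.5·0.1028²)·2.3511] / (0.1028·√2.3511)
   = [0.066060 + 0.192517] / 0.157626 = 1.640448
d₂ = d₁ − σ√T = 1.640448 − 0.157626 = 1.482821
risk-neutral PD = N(−d₂) = N(-1.482821) = 0.069061

PD=0.0691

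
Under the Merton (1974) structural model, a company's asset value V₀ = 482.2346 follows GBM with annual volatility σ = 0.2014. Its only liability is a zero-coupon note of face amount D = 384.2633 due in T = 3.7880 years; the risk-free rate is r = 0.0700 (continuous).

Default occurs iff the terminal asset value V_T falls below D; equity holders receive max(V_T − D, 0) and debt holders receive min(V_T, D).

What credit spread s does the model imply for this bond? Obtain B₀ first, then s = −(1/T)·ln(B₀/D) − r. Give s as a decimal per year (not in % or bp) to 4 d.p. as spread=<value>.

d₁ = [ln(V₀/D) + (r + σ²/2)T] / (σ√T)
   = [ln(482.2346/384.2633) + (0.0700 + 0.5·0.2014²)·3.7880] / (0.2014·√3.7880)
   = [0.227103 + 0.341984] / 0.391980 = 1.451825
d₂ = d₁ − σ√T = 1.451825 − 0.391980 = 1.059845
N(d₁) = 0.926725,  N(d₂) = 0.855392,  e^(−rT) = 0.767083
E₀ = V₀·N(d₁) − D·e^(−rT)·N(d₂)
   = 482.2346·0.926725 − 384.2633·0.767083·0.855392 = 194.761706
B₀ = V₀ − E₀ = 482.2346 − 194.761706 = 287.472894
spread = −(1/T)·ln(B₀/D) − r = −(1/3.7880)·ln(287.472894/384.2633) − 0.0700 = 0.00661020

spread=0.0066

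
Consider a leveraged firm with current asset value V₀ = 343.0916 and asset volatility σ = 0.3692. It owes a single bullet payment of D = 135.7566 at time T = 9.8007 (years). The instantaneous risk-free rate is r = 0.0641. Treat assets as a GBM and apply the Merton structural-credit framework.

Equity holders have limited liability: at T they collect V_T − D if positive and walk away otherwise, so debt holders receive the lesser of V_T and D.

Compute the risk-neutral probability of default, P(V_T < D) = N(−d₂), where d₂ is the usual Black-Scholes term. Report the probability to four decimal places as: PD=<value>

PD=0.2213

d₁ = [ln(V₀/D) + (r + σ²/2)T] / (σ√T)
   = [ln(343.0916/135.7566) + (0.0641 + 0.5·0.3692²)·9.8007] / (0.3692·√9.8007)
   = [0.927134 + 1.296185] / 1.155820 = 1.923586
d₂ = d₁ − σ√T = 1.923586 − 1.155820 = 0.767765
risk-neutral PD = N(−d₂) = N(-0.767765) = 0.221313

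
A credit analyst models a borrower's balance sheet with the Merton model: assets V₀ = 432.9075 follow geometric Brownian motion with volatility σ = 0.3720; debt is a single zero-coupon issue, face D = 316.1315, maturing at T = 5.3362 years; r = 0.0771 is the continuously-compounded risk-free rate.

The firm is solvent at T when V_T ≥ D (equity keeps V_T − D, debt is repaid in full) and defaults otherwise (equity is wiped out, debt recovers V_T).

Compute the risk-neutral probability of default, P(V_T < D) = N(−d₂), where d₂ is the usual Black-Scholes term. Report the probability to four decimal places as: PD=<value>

PD=0.3391

d₁ = [ln(V₀/D) + (r + σ²/2)T] / (σ√T)
   = [ln(432.9075/316.1315) + (0.0771 + 0.5·0.3720²)·5.3362] / (0.3720·√5.3362)
   = [0.314366 + 0.780643] / 0.859328 = 1.274262
d₂ = d₁ − σ√T = 1.274262 − 0.859328 = 0.414934
risk-neutral PD = N(−d₂) = N(-0.414934) = 0.339095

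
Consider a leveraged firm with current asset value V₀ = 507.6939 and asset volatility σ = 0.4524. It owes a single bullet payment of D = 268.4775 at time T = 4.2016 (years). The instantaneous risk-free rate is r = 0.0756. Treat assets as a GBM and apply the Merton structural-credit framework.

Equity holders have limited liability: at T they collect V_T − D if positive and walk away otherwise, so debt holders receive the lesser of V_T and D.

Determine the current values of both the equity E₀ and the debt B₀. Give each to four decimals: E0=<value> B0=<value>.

E0=333.7493 B0=173.9446

d₁ = [ln(V₀/D) + (r + σ²/2)T] / (σ√T)
   = [ln(507.6939/268.4775) + (0.0756 + 0.5·0.4524²)·4.2016] / (0.4524·√4.2016)
   = [0.637112 + 0.747603] / 0.927321 = 1.493242
d₂ = d₁ − σ√T = 1.493242 − 0.927321 = 0.565922
N(d₁) = 0.932313,  N(d₂) = 0.714276,  e^(−rT) = 0.727864
E₀ = V₀·N(d₁) − D·e^(−rT)·N(d₂)
   = 507.6939·0.932313 − 268.4775·0.727864·0.714276 = 333.749254
B₀ = V₀ − E₀ = 507.6939 − 333.749254 = 173.944646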